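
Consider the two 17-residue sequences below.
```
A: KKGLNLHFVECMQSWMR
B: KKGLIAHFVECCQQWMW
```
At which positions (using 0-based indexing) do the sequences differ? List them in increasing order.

Differences at position 4 (N→I), position 5 (L→A), position 11 (M→C), position 13 (S→Q), position 16 (R→W).

4, 5, 11, 13, 16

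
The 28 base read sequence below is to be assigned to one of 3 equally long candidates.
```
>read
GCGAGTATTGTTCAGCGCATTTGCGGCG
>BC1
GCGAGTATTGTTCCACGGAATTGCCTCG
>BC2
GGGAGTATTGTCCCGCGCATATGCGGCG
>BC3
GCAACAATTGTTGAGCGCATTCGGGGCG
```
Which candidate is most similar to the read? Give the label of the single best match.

BC2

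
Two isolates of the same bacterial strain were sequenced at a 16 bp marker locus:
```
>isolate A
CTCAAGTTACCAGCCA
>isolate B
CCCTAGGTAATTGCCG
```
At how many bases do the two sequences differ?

The sequences differ at bases 2, 4, 7, 10, 11, 12, 16 (1-based) — 7 in total.

7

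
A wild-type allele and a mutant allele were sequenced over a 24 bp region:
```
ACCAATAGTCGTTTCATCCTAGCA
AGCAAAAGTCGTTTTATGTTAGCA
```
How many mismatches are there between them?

Comparing position by position, 5 bases differ: 2 (C/G), 6 (T/A), 15 (C/T), 18 (C/G), 19 (C/T).

5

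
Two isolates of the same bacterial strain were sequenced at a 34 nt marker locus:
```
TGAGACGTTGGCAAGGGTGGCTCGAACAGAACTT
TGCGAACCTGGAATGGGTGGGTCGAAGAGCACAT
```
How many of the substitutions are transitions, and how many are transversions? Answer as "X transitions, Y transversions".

1 transition, 9 transversions

Mismatches (1-based):
site 3: A→C (purine→pyrimidine, transversion)
site 6: C→A (pyrimidine→purine, transversion)
site 7: G→C (purine→pyrimidine, transversion)
site 8: T→C (pyrimidine→pyrimidine, transition)
site 12: C→A (pyrimidine→purine, transversion)
site 14: A→T (purine→pyrimidine, transversion)
site 21: C→G (pyrimidine→purine, transversion)
site 27: C→G (pyrimidine→purine, transversion)
site 30: A→C (purine→pyrimidine, transversion)
site 33: T→A (pyrimidine→purine, transversion)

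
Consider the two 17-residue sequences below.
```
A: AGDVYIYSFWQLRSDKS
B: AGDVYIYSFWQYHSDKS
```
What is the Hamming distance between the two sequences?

Mismatches (1-based): position 12: L→Y; position 13: R→H.

2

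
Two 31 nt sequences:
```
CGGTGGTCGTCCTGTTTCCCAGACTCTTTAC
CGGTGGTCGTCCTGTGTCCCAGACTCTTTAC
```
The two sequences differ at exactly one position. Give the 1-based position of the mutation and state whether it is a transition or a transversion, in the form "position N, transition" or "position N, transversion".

The sequences differ only at position 16: T→G (pyrimidine→purine), a transversion.

position 16, transversion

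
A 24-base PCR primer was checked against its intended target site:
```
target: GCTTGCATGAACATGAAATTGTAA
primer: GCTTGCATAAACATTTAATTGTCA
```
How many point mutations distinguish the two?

4

Mismatches (1-based): site 9: G→A; site 15: G→T; site 16: A→T; site 23: A→C.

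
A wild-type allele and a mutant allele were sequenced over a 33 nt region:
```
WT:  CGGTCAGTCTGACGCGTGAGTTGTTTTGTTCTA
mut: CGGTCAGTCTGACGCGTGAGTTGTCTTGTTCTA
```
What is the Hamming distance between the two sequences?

Comparing position by position, 1 base differs: 25 (T/C).

1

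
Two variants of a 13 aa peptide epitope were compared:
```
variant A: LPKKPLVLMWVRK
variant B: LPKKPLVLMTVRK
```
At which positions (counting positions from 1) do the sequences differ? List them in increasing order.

Scanning 1-based: 10: W/T.

10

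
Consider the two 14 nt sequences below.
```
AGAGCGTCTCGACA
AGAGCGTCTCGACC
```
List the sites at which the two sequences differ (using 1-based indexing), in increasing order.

Scanning 1-based: 14: A/C.

14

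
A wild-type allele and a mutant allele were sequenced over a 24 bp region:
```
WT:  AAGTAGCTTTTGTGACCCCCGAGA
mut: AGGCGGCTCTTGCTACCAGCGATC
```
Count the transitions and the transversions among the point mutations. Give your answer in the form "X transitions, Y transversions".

5 transitions, 5 transversions

Mismatches (1-based):
site 2: A→G (purine→purine, transition)
site 4: T→C (pyrimidine→pyrimidine, transition)
site 5: A→G (purine→purine, transition)
site 9: T→C (pyrimidine→pyrimidine, transition)
site 13: T→C (pyrimidine→pyrimidine, transition)
site 14: G→T (purine→pyrimidine, transversion)
site 18: C→A (pyrimidine→purine, transversion)
site 19: C→G (pyrimidine→purine, transversion)
site 23: G→T (purine→pyrimidine, transversion)
site 24: A→C (purine→pyrimidine, transversion)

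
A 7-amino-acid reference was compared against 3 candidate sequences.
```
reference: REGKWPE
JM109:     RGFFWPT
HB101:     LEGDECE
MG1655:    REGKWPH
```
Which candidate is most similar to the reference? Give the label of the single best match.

JM109 differs at 4 positions; HB101 differs at 4 positions; MG1655 differs at 1 position. The closest is MG1655.

MG1655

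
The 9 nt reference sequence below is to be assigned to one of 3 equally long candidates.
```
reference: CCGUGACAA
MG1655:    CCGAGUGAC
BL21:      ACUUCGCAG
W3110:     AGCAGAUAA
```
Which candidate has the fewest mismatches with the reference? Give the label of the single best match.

MG1655

Hamming distances to reference — MG1655: 4; BL21: 5; W3110: 5.
Smallest is MG1655 with 4 mismatches.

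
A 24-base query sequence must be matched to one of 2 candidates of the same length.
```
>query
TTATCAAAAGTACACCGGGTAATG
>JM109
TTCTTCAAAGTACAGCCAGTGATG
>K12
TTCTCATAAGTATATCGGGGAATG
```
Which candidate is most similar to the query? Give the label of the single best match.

K12

Hamming distances to query — JM109: 7; K12: 5.
Smallest is K12 with 5 mismatches.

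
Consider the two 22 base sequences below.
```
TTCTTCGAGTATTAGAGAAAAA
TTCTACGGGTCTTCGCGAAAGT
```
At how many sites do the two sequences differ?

The sequences differ at sites 5, 8, 11, 14, 16, 21, 22 (1-based) — 7 in total.

7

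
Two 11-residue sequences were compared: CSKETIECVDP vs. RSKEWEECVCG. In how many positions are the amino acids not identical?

5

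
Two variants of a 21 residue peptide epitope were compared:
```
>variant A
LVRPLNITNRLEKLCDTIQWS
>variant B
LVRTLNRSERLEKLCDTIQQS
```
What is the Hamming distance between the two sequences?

Mismatches (1-based): residue 4: P→T; residue 7: I→R; residue 8: T→S; residue 9: N→E; residue 20: W→Q.

5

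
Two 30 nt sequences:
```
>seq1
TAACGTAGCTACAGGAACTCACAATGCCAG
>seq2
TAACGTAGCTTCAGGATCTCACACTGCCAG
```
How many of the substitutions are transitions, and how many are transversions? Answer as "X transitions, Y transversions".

Transitions (purine↔purine or pyrimidine↔pyrimidine): none.
Transversions (purine↔pyrimidine): 11 A→T, 17 A→T, 24 A→C.

0 transitions, 3 transversions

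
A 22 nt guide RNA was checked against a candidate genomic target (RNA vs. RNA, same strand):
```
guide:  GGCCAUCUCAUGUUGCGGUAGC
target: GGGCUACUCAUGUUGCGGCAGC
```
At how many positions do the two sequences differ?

4

Mismatches (1-based): position 3: C→G; position 5: A→U; position 6: U→A; position 19: U→C.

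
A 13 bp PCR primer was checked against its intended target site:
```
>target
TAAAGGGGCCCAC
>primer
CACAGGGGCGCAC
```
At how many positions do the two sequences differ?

3

Mismatches (1-based): position 1: T→C; position 3: A→C; position 10: C→G.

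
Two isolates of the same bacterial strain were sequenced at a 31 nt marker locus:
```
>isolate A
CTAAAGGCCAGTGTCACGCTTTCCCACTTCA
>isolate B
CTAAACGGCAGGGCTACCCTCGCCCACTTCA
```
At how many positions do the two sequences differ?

8

The sequences differ at positions 6, 8, 12, 14, 15, 18, 21, 22 (1-based) — 8 in total.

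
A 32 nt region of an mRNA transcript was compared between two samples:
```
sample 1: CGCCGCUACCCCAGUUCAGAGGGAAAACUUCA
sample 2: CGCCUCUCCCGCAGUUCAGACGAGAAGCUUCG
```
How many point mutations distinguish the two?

Comparing position by position, 8 sites differ: 5 (G/U), 8 (A/C), 11 (C/G), 21 (G/C), 23 (G/A), 24 (A/G), 27 (A/G), 32 (A/G).

8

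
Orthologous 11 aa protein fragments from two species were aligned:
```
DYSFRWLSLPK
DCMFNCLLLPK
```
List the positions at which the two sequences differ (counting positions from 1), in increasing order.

Scanning 1-based: 2: Y/C; 3: S/M; 5: R/N; 6: W/C; 8: S/L.

2, 3, 5, 6, 8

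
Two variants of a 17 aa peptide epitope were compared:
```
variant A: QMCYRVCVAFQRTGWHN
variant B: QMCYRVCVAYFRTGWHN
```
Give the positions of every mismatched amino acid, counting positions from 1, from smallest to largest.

10, 11

Differences at position 10 (F→Y), position 11 (Q→F).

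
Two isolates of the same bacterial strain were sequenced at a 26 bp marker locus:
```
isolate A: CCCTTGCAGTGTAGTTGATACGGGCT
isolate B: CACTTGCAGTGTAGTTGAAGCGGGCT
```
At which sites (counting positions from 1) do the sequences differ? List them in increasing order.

Scanning 1-based: 2: C/A; 19: T/A; 20: A/G.

2, 19, 20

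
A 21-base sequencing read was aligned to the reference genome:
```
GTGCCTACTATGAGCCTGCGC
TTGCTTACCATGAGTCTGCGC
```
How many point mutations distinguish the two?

The sequences differ at bases 1, 5, 9, 15 (1-based) — 4 in total.

4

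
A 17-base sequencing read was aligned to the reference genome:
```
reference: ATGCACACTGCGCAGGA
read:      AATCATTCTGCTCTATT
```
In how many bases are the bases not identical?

9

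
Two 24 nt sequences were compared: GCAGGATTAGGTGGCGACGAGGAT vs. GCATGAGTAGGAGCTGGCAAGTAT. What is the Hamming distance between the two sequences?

Comparing position by position, 8 positions differ: 4 (G/T), 7 (T/G), 12 (T/A), 14 (G/C), 15 (C/T), 17 (A/G), 19 (G/A), 22 (G/T).

8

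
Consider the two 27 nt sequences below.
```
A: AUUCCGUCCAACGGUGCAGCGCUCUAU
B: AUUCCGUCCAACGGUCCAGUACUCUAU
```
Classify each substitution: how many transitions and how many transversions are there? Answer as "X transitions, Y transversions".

Transitions (purine↔purine or pyrimidine↔pyrimidine): 20 C→U, 21 G→A.
Transversions (purine↔pyrimidine): 16 G→C.

2 transitions, 1 transversion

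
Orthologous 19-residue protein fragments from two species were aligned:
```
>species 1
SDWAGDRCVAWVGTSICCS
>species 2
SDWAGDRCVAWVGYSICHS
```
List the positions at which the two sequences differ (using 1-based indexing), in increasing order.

Differences at position 14 (T→Y), position 18 (C→H).

14, 18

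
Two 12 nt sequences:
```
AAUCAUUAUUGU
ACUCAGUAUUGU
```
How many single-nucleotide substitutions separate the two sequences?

The sequences differ at bases 2, 6 (1-based) — 2 in total.

2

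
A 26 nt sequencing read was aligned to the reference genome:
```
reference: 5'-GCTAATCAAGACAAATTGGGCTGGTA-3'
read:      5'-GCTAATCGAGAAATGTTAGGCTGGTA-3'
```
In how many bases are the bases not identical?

5

Comparing position by position, 5 bases differ: 8 (A/G), 12 (C/A), 14 (A/T), 15 (A/G), 18 (G/A).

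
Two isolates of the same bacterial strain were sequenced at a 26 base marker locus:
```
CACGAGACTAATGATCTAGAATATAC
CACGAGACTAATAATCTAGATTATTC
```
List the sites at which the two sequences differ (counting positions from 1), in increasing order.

Differences at site 13 (G→A), site 21 (A→T), site 25 (A→T).

13, 21, 25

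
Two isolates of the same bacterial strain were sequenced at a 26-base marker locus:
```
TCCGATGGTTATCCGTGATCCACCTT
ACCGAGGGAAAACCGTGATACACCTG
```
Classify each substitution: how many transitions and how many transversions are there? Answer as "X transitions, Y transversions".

Mismatches (1-based):
site 1: T→A (pyrimidine→purine, transversion)
site 6: T→G (pyrimidine→purine, transversion)
site 9: T→A (pyrimidine→purine, transversion)
site 10: T→A (pyrimidine→purine, transversion)
site 12: T→A (pyrimidine→purine, transversion)
site 20: C→A (pyrimidine→purine, transversion)
site 26: T→G (pyrimidine→purine, transversion)

0 transitions, 7 transversions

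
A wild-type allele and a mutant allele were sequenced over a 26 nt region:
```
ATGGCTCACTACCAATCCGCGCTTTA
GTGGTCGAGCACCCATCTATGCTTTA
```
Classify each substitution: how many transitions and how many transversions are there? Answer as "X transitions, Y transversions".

7 transitions, 3 transversions

Mismatches (1-based):
site 1: A→G (purine→purine, transition)
site 5: C→T (pyrimidine→pyrimidine, transition)
site 6: T→C (pyrimidine→pyrimidine, transition)
site 7: C→G (pyrimidine→purine, transversion)
site 9: C→G (pyrimidine→purine, transversion)
site 10: T→C (pyrimidine→pyrimidine, transition)
site 14: A→C (purine→pyrimidine, transversion)
site 18: C→T (pyrimidine→pyrimidine, transition)
site 19: G→A (purine→purine, transition)
site 20: C→T (pyrimidine→pyrimidine, transition)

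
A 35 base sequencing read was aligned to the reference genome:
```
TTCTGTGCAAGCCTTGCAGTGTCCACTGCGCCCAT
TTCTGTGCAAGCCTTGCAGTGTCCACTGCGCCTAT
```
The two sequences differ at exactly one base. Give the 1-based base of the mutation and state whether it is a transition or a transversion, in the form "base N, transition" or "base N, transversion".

Base 33 changes C→T. C is a pyrimidine and T is a pyrimidine, so this is a transition.

base 33, transition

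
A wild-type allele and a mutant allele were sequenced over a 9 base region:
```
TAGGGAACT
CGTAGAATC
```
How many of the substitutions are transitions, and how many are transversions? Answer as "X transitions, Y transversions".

Mismatches (1-based):
site 1: T→C (pyrimidine→pyrimidine, transition)
site 2: A→G (purine→purine, transition)
site 3: G→T (purine→pyrimidine, transversion)
site 4: G→A (purine→purine, transition)
site 8: C→T (pyrimidine→pyrimidine, transition)
site 9: T→C (pyrimidine→pyrimidine, transition)

5 transitions, 1 transversion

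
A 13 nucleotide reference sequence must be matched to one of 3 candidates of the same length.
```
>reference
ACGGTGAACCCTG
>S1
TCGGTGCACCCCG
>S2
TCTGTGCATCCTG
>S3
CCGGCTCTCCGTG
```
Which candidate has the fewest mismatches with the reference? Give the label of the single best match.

S1

S1 differs at 3 positions; S2 differs at 4 positions; S3 differs at 6 positions. The closest is S1.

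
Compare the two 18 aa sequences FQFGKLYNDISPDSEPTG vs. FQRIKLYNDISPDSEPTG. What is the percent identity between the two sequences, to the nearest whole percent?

89%

Mismatches at positions 3, 4 (1-based): 2 of 18.
Identical positions: 16/18 = 88.89% → 89%.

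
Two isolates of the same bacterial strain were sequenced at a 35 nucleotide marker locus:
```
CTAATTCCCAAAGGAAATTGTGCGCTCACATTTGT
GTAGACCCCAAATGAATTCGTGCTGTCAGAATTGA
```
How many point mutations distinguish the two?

Comparing position by position, 12 positions differ: 1 (C/G), 4 (A/G), 5 (T/A), 6 (T/C), 13 (G/T), 17 (A/T), 19 (T/C), 24 (G/T), 25 (C/G), 29 (C/G), 31 (T/A), 35 (T/A).

12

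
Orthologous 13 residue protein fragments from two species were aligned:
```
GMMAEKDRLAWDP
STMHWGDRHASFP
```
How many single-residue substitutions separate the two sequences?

Comparing position by position, 8 positions differ: 1 (G/S), 2 (M/T), 4 (A/H), 5 (E/W), 6 (K/G), 9 (L/H), 11 (W/S), 12 (D/F).

8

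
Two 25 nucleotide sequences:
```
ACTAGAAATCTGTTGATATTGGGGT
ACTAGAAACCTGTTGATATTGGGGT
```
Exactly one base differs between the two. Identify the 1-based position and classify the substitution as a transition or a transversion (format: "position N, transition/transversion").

position 9, transition

Position 9 changes T→C. T is a pyrimidine and C is a pyrimidine, so this is a transition.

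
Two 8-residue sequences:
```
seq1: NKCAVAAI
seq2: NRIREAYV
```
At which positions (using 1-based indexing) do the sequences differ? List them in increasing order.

Scanning 1-based: 2: K/R; 3: C/I; 4: A/R; 5: V/E; 7: A/Y; 8: I/V.

2, 3, 4, 5, 7, 8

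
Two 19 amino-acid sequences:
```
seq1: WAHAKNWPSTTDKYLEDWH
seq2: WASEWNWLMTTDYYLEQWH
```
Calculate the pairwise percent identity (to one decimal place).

7 positions differ (3, 4, 5, 8, 9, 13, 17), so 12 of 19 match: 12/19 = 63.16%.

63.2%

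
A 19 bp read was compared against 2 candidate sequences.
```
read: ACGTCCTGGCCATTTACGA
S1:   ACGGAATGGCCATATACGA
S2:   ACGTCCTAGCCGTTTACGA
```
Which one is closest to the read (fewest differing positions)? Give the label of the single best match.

S2

Hamming distances to read — S1: 4; S2: 2.
Smallest is S2 with 2 mismatches.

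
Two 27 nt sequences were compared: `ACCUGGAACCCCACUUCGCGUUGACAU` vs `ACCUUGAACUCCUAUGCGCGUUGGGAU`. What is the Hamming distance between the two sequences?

Comparing position by position, 7 positions differ: 5 (G/U), 10 (C/U), 13 (A/U), 14 (C/A), 16 (U/G), 24 (A/G), 25 (C/G).

7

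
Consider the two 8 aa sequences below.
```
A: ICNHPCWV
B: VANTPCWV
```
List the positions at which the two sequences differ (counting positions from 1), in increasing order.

1, 2, 4

Scanning 1-based: 1: I/V; 2: C/A; 4: H/T.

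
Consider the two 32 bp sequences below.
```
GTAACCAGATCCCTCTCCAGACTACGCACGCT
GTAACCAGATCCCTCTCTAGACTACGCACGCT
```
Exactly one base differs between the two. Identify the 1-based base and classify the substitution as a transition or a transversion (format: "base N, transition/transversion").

Base 18 changes C→T. C is a pyrimidine and T is a pyrimidine, so this is a transition.

base 18, transition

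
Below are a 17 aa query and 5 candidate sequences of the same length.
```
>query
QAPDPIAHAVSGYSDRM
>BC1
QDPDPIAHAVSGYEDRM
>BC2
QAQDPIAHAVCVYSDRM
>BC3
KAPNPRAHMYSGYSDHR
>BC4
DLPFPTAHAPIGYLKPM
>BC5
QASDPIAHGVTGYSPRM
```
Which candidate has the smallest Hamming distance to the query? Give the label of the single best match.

Hamming distances to query — BC1: 2; BC2: 3; BC3: 7; BC4: 9; BC5: 4.
Smallest is BC1 with 2 mismatches.

BC1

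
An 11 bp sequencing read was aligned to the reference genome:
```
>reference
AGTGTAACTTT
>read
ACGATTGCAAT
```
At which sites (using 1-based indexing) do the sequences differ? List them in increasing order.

2, 3, 4, 6, 7, 9, 10

Differences at site 2 (G→C), site 3 (T→G), site 4 (G→A), site 6 (A→T), site 7 (A→G), site 9 (T→A), site 10 (T→A).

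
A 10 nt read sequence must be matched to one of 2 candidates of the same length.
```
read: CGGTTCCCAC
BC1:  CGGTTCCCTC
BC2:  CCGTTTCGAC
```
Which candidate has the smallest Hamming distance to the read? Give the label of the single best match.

BC1

Hamming distances to read — BC1: 1; BC2: 3.
Smallest is BC1 with 1 mismatch.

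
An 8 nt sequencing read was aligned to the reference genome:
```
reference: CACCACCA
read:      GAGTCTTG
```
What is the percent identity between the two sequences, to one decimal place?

12.5%

Mismatches at positions 1, 3, 4, 5, 6, 7, 8 (1-based): 7 of 8.
Identical positions: 1/8 = 12.5% → 12.5%.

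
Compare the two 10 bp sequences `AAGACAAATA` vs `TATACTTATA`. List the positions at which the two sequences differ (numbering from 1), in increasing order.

Differences at position 1 (A→T), position 3 (G→T), position 6 (A→T), position 7 (A→T).

1, 3, 6, 7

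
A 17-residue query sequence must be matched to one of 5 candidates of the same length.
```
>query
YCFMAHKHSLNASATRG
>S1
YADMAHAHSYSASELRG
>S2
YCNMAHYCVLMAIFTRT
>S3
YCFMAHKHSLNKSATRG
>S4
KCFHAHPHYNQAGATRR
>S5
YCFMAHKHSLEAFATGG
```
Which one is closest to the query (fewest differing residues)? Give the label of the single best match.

S1 differs at 7 residues; S2 differs at 8 residues; S3 differs at 1 residue; S4 differs at 8 residues; S5 differs at 3 residues. The closest is S3.

S3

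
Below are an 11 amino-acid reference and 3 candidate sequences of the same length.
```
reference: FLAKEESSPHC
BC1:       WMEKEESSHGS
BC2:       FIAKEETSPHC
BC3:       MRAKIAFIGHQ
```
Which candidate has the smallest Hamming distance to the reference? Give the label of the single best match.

Hamming distances to reference — BC1: 6; BC2: 2; BC3: 8.
Smallest is BC2 with 2 mismatches.

BC2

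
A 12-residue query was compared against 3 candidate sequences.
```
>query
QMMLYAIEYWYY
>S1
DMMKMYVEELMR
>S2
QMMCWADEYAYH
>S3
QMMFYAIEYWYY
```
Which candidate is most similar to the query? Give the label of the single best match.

Hamming distances to query — S1: 9; S2: 5; S3: 1.
Smallest is S3 with 1 mismatch.

S3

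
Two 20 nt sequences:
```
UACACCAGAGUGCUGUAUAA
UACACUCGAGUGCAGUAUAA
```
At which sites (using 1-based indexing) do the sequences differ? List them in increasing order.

Scanning 1-based: 6: C/U; 7: A/C; 14: U/A.

6, 7, 14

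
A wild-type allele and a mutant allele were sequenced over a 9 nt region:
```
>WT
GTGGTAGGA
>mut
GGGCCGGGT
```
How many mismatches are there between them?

Mismatches (1-based): site 2: T→G; site 4: G→C; site 5: T→C; site 6: A→G; site 9: A→T.

5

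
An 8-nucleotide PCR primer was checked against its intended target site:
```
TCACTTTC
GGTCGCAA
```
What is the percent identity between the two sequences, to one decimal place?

12.5%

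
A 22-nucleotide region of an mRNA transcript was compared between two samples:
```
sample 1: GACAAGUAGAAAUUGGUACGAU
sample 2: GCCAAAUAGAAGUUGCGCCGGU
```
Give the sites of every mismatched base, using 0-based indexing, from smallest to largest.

Scanning 0-based: 1: A/C; 5: G/A; 11: A/G; 15: G/C; 16: U/G; 17: A/C; 20: A/G.

1, 5, 11, 15, 16, 17, 20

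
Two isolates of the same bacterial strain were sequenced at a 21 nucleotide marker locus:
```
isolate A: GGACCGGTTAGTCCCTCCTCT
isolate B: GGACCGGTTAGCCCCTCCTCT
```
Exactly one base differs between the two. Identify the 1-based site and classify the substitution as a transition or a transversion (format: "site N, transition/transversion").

site 12, transition

The sequences differ only at site 12: T→C (pyrimidine→pyrimidine), a transition.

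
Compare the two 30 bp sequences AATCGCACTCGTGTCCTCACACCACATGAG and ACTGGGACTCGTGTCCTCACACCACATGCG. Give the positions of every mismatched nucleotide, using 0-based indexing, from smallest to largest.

Scanning 0-based: 1: A/C; 3: C/G; 5: C/G; 28: A/C.

1, 3, 5, 28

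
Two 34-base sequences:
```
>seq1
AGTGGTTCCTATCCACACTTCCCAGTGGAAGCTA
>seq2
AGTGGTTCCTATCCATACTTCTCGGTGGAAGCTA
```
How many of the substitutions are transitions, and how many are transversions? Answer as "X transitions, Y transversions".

3 transitions, 0 transversions

Mismatches (1-based):
site 16: C→T (pyrimidine→pyrimidine, transition)
site 22: C→T (pyrimidine→pyrimidine, transition)
site 24: A→G (purine→purine, transition)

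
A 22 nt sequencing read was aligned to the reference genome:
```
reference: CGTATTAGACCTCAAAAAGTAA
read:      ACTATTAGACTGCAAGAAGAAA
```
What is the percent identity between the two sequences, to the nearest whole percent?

6 positions differ (1, 2, 11, 12, 16, 20), so 16 of 22 match: 16/22 = 72.73%.

73%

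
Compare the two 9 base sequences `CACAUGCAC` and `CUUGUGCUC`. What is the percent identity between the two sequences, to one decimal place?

Mismatches at positions 2, 3, 4, 8 (1-based): 4 of 9.
Identical positions: 5/9 = 55.56% → 55.6%.

55.6%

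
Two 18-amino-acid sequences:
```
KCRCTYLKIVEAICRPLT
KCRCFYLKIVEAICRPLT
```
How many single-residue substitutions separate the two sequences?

Comparing position by position, 1 position differs: 5 (T/F).

1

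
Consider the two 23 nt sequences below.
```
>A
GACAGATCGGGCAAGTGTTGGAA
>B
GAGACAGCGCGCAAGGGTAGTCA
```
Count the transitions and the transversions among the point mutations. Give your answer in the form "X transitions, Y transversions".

0 transitions, 8 transversions

Mismatches (1-based):
site 3: C→G (pyrimidine→purine, transversion)
site 5: G→C (purine→pyrimidine, transversion)
site 7: T→G (pyrimidine→purine, transversion)
site 10: G→C (purine→pyrimidine, transversion)
site 16: T→G (pyrimidine→purine, transversion)
site 19: T→A (pyrimidine→purine, transversion)
site 21: G→T (purine→pyrimidine, transversion)
site 22: A→C (purine→pyrimidine, transversion)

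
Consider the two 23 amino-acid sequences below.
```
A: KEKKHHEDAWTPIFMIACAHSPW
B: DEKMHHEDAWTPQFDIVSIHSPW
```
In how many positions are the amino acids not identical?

7

Mismatches (1-based): position 1: K→D; position 4: K→M; position 13: I→Q; position 15: M→D; position 17: A→V; position 18: C→S; position 19: A→I.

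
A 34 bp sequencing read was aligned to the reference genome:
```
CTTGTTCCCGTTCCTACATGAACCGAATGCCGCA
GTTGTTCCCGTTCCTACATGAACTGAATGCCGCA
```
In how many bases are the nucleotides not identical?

2

Comparing position by position, 2 bases differ: 1 (C/G), 24 (C/T).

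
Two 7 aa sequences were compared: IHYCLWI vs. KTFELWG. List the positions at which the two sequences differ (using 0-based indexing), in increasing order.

Scanning 0-based: 0: I/K; 1: H/T; 2: Y/F; 3: C/E; 6: I/G.

0, 1, 2, 3, 6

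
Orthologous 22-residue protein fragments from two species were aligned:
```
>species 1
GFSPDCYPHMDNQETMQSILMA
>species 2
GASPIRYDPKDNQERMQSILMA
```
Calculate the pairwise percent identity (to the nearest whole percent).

68%

7 positions differ (2, 5, 6, 8, 9, 10, 15), so 15 of 22 match: 15/22 = 68.18%.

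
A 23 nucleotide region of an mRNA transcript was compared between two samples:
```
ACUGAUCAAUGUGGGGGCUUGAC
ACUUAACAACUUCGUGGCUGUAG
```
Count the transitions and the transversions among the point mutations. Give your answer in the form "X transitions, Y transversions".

Transitions (purine↔purine or pyrimidine↔pyrimidine): 10 U→C.
Transversions (purine↔pyrimidine): 4 G→U, 6 U→A, 11 G→U, 13 G→C, 15 G→U, 20 U→G, 21 G→U, 23 C→G.

1 transition, 8 transversions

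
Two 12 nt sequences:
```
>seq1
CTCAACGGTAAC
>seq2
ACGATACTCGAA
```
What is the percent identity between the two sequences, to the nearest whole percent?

17%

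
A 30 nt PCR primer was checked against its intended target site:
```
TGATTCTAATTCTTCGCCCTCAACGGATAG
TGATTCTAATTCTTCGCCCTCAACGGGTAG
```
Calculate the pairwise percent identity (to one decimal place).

Mismatch at position 27 (1-based): 1 of 30.
Identical positions: 29/30 = 96.67% → 96.7%.

96.7%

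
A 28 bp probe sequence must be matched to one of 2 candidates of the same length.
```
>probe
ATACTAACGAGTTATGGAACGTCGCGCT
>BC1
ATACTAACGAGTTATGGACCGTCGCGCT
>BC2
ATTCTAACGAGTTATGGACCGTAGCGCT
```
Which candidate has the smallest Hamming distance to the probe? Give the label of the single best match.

BC1

Hamming distances to probe — BC1: 1; BC2: 3.
Smallest is BC1 with 1 mismatch.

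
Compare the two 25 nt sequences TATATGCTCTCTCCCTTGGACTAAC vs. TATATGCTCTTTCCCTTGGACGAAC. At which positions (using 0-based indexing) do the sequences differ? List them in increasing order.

10, 21

Scanning 0-based: 10: C/T; 21: T/G.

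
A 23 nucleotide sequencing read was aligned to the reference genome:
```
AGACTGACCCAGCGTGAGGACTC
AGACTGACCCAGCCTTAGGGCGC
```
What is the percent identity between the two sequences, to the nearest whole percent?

Mismatches at positions 14, 16, 20, 22 (1-based): 4 of 23.
Identical positions: 19/23 = 82.61% → 83%.

83%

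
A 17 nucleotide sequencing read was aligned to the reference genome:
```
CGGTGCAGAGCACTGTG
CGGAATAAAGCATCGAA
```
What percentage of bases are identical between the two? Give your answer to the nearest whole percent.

Mismatches at positions 4, 5, 6, 8, 13, 14, 16, 17 (1-based): 8 of 17.
Identical positions: 9/17 = 52.94% → 53%.

53%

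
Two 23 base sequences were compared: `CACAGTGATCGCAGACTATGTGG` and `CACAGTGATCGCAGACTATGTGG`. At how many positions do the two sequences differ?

0

The two sequences are identical at every position.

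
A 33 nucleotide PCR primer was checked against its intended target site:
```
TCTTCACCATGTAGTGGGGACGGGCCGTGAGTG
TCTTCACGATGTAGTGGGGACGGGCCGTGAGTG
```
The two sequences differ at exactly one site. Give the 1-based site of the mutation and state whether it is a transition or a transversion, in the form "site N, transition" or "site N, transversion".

Site 8 changes C→G. C is a pyrimidine and G is a purine, so this is a transversion.

site 8, transversion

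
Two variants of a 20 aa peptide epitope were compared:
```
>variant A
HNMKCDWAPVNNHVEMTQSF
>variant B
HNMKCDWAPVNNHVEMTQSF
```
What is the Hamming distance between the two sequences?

The two sequences are identical at every position.

0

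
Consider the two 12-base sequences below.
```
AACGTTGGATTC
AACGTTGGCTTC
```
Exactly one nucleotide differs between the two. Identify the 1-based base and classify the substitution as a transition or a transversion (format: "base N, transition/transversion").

The sequences differ only at base 9: A→C (purine→pyrimidine), a transversion.

base 9, transversion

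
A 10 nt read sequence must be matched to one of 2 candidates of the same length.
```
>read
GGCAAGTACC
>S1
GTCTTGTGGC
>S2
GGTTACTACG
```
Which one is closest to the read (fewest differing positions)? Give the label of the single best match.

Hamming distances to read — S1: 5; S2: 4.
Smallest is S2 with 4 mismatches.

S2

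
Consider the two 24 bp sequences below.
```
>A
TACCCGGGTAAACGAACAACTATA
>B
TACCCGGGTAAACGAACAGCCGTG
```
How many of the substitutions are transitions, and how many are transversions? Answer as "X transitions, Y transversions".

4 transitions, 0 transversions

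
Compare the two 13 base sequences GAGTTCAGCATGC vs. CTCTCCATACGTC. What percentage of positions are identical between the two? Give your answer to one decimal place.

30.8%

Mismatches at positions 1, 2, 3, 5, 8, 9, 10, 11, 12 (1-based): 9 of 13.
Identical positions: 4/13 = 30.77% → 30.8%.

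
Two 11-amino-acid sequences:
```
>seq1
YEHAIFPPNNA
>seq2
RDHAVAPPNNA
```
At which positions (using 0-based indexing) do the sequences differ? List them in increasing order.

Scanning 0-based: 0: Y/R; 1: E/D; 4: I/V; 5: F/A.

0, 1, 4, 5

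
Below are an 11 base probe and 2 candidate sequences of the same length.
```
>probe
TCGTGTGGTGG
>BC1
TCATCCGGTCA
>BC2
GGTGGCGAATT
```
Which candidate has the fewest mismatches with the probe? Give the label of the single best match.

BC1 differs at 5 positions; BC2 differs at 9 positions. The closest is BC1.

BC1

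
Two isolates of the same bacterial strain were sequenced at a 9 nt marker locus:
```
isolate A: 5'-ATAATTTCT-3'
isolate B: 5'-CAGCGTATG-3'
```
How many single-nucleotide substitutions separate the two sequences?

8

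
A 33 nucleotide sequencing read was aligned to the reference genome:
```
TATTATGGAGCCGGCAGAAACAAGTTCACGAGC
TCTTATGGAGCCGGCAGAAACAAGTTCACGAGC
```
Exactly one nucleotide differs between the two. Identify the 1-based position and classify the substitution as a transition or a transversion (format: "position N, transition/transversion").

The sequences differ only at position 2: A→C (purine→pyrimidine), a transversion.

position 2, transversion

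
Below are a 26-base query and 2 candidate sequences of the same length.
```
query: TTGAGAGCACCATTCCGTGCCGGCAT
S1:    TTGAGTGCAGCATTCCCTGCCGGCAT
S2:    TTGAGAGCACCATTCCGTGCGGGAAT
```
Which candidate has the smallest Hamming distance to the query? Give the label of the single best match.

S2

S1 differs at 3 bases; S2 differs at 2 bases. The closest is S2.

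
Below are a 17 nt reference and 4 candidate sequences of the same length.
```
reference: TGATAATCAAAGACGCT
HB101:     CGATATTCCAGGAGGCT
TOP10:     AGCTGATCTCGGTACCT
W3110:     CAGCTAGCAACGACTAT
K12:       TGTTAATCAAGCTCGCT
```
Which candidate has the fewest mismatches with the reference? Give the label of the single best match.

Hamming distances to reference — HB101: 5; TOP10: 9; W3110: 9; K12: 4.
Smallest is K12 with 4 mismatches.

K12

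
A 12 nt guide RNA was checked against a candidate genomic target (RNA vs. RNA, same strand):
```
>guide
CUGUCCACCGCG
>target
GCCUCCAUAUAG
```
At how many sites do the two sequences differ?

7

The sequences differ at sites 1, 2, 3, 8, 9, 10, 11 (1-based) — 7 in total.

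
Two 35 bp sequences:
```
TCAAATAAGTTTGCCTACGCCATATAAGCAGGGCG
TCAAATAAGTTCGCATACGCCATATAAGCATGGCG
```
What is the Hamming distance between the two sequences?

The sequences differ at bases 12, 15, 31 (1-based) — 3 in total.

3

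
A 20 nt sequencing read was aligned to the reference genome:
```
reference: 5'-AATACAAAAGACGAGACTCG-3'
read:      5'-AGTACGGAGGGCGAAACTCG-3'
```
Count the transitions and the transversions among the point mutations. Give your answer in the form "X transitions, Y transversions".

6 transitions, 0 transversions

Transitions (purine↔purine or pyrimidine↔pyrimidine): 2 A→G, 6 A→G, 7 A→G, 9 A→G, 11 A→G, 15 G→A.
Transversions (purine↔pyrimidine): none.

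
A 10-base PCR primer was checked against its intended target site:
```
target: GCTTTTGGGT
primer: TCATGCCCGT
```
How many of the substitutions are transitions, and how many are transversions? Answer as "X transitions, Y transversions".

Mismatches (1-based):
base 1: G→T (purine→pyrimidine, transversion)
base 3: T→A (pyrimidine→purine, transversion)
base 5: T→G (pyrimidine→purine, transversion)
base 6: T→C (pyrimidine→pyrimidine, transition)
base 7: G→C (purine→pyrimidine, transversion)
base 8: G→C (purine→pyrimidine, transversion)

1 transition, 5 transversions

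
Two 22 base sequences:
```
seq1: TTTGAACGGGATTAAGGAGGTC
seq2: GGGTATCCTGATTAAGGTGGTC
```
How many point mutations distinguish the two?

Comparing position by position, 8 bases differ: 1 (T/G), 2 (T/G), 3 (T/G), 4 (G/T), 6 (A/T), 8 (G/C), 9 (G/T), 18 (A/T).

8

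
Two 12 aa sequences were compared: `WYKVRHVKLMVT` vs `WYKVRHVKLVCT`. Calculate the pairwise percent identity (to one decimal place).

83.3%

Mismatches at positions 10, 11 (1-based): 2 of 12.
Identical positions: 10/12 = 83.33% → 83.3%.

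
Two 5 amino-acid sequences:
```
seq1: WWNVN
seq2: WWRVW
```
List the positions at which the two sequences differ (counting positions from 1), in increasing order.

Scanning 1-based: 3: N/R; 5: N/W.

3, 5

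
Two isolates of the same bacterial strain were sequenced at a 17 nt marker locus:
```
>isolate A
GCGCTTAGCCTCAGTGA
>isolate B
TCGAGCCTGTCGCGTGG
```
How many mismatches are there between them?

12

Comparing position by position, 12 positions differ: 1 (G/T), 4 (C/A), 5 (T/G), 6 (T/C), 7 (A/C), 8 (G/T), 9 (C/G), 10 (C/T), 11 (T/C), 12 (C/G), 13 (A/C), 17 (A/G).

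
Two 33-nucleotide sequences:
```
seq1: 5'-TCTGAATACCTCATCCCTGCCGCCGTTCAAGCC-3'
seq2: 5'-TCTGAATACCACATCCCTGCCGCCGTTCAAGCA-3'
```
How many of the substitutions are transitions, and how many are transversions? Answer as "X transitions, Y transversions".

Transitions (purine↔purine or pyrimidine↔pyrimidine): none.
Transversions (purine↔pyrimidine): 11 T→A, 33 C→A.

0 transitions, 2 transversions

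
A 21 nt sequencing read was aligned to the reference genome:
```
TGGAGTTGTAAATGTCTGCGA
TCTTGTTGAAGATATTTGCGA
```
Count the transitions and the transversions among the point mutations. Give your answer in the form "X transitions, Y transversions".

3 transitions, 4 transversions

Transitions (purine↔purine or pyrimidine↔pyrimidine): 11 A→G, 14 G→A, 16 C→T.
Transversions (purine↔pyrimidine): 2 G→C, 3 G→T, 4 A→T, 9 T→A.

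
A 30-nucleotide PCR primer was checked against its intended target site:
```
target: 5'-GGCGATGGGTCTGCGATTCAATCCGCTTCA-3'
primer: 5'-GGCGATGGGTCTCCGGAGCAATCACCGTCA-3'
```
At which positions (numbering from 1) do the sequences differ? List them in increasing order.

13, 16, 17, 18, 24, 25, 27

Scanning 1-based: 13: G/C; 16: A/G; 17: T/A; 18: T/G; 24: C/A; 25: G/C; 27: T/G.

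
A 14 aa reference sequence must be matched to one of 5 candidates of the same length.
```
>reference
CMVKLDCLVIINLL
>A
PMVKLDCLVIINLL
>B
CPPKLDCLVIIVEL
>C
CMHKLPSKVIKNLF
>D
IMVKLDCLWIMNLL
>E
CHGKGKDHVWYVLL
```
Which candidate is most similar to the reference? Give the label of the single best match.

A

A differs at 1 residue; B differs at 4 residues; C differs at 6 residues; D differs at 3 residues; E differs at 9 residues. The closest is A.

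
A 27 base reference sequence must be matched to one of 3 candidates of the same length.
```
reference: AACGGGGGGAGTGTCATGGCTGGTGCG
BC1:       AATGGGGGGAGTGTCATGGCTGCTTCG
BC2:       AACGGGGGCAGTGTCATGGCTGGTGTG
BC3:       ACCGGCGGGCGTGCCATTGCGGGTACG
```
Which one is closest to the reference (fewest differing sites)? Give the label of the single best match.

BC1 differs at 3 sites; BC2 differs at 2 sites; BC3 differs at 7 sites. The closest is BC2.

BC2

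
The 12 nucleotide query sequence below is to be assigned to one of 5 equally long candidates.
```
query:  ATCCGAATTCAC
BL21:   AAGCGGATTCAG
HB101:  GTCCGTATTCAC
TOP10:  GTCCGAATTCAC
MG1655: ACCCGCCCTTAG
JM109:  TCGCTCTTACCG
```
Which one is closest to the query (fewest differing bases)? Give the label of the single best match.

TOP10

BL21 differs at 4 bases; HB101 differs at 2 bases; TOP10 differs at 1 base; MG1655 differs at 6 bases; JM109 differs at 9 bases. The closest is TOP10.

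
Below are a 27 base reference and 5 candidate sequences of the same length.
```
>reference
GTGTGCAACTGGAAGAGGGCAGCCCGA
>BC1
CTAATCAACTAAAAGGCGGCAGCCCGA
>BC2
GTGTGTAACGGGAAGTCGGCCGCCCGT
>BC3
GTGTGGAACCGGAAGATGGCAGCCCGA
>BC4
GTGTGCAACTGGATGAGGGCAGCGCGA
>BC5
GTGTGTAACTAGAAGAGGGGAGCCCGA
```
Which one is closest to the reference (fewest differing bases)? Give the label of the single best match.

BC4

Hamming distances to reference — BC1: 8; BC2: 6; BC3: 3; BC4: 2; BC5: 3.
Smallest is BC4 with 2 mismatches.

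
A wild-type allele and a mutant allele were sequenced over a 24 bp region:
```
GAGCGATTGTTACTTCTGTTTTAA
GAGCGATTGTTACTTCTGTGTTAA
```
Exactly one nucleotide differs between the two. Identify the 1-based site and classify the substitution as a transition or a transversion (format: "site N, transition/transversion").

Site 20 changes T→G. T is a pyrimidine and G is a purine, so this is a transversion.

site 20, transversion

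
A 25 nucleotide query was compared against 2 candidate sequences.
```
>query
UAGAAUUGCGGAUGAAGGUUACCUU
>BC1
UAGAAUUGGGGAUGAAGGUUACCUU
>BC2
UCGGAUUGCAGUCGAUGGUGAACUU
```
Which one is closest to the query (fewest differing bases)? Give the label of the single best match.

Hamming distances to query — BC1: 1; BC2: 8.
Smallest is BC1 with 1 mismatch.

BC1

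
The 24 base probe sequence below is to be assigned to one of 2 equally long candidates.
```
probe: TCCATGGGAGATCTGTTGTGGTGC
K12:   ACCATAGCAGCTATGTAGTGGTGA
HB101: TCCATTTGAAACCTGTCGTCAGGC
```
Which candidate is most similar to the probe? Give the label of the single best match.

K12

K12 differs at 7 sites; HB101 differs at 8 sites. The closest is K12.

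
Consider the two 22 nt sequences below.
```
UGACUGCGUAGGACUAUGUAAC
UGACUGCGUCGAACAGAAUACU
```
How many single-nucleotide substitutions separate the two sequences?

Comparing position by position, 8 bases differ: 10 (A/C), 12 (G/A), 15 (U/A), 16 (A/G), 17 (U/A), 18 (G/A), 21 (A/C), 22 (C/U).

8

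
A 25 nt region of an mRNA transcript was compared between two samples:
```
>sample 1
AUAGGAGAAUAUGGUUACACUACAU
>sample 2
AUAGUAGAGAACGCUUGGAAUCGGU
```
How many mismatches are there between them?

11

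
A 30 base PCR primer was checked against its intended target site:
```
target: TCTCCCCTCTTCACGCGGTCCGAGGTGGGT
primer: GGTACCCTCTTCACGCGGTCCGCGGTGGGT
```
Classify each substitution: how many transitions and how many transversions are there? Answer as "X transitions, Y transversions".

0 transitions, 4 transversions

Transitions (purine↔purine or pyrimidine↔pyrimidine): none.
Transversions (purine↔pyrimidine): 1 T→G, 2 C→G, 4 C→A, 23 A→C.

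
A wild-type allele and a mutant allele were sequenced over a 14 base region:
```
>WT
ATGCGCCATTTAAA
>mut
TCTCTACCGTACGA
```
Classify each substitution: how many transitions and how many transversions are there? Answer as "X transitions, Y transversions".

Transitions (purine↔purine or pyrimidine↔pyrimidine): 2 T→C, 13 A→G.
Transversions (purine↔pyrimidine): 1 A→T, 3 G→T, 5 G→T, 6 C→A, 8 A→C, 9 T→G, 11 T→A, 12 A→C.

2 transitions, 8 transversions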